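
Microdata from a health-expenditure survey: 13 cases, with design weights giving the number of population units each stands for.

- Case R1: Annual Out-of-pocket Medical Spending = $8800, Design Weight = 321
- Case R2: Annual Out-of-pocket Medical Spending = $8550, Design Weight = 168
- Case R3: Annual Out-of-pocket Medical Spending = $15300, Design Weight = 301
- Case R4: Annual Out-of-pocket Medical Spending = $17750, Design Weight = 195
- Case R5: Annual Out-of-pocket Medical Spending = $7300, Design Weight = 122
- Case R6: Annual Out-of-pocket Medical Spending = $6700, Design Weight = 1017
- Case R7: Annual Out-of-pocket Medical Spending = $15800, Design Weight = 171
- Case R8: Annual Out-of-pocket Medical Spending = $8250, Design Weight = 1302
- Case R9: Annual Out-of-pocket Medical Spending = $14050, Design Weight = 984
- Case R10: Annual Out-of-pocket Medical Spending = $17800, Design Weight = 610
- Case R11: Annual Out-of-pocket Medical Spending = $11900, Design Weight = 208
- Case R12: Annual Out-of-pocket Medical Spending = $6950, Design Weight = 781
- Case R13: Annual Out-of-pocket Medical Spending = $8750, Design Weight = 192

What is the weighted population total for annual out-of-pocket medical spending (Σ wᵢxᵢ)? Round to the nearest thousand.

67742000

Weighted total = 67741900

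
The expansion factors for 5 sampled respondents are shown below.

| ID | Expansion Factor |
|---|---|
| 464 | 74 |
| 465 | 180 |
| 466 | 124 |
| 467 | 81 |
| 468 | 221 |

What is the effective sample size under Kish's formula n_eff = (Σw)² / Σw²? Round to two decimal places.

4.26

Σ wᵢ = 74 + 180 + 124 + 81 + 221 = 680
Σ wᵢ² = 5476 + 32400 + 15376 + 6561 + 48841 = 108654
n_eff = 680² / 108654 = 462400 / 108654 = 4.2557108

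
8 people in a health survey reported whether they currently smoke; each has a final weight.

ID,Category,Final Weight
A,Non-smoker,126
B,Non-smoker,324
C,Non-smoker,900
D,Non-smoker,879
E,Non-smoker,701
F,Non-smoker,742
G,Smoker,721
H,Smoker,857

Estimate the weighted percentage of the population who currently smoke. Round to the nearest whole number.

Sum of weights for 'Smoker' = 721 + 857 = 1578
Total weight = 5250
Weighted proportion = 1578 / 5250 = 0.30057143 → 30.057143%

30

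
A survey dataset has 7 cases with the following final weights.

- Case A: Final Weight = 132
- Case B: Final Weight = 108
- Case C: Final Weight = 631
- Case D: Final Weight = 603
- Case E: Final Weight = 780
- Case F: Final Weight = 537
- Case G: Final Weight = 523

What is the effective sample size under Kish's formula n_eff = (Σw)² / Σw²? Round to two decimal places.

Σ wᵢ = 132 + 108 + 631 + 603 + 780 + 537 + 523 = 3314
Σ wᵢ² = 17424 + 11664 + 398161 + 363609 + 608400 + 288369 + 273529 = 1961156
n_eff = 3314² / 1961156 = 10982596 / 1961156 = 5.6000624

5.60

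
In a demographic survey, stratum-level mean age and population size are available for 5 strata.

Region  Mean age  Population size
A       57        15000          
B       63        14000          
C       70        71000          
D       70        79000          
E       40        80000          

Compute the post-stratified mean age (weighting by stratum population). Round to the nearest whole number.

Σ Nₕ·x̄ₕ = 15437000
Σ Nₕ = 15000 + 14000 + 71000 + 79000 + 80000 = 259000
Overall mean = 15437000 / 259000 = 59.602317

60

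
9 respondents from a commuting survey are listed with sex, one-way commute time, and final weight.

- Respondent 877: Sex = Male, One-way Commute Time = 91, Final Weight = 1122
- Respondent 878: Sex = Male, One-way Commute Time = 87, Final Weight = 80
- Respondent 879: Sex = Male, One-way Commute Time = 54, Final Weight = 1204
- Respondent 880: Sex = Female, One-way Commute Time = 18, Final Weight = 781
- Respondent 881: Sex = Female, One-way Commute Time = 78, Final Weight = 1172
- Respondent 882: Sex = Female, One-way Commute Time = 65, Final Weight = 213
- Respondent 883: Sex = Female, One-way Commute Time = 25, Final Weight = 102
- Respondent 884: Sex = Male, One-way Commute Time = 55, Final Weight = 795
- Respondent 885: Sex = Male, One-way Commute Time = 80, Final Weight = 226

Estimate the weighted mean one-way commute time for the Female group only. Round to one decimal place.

Female rows: 880, 881, 882, 883
Weighted sum = 18×781 + 78×1172 + 65×213 + 25×102
  = 121869
Sum of weights = 781 + 1172 + 213 + 102 = 2268
Weighted mean = 121869 / 2268 = 53.734127

53.7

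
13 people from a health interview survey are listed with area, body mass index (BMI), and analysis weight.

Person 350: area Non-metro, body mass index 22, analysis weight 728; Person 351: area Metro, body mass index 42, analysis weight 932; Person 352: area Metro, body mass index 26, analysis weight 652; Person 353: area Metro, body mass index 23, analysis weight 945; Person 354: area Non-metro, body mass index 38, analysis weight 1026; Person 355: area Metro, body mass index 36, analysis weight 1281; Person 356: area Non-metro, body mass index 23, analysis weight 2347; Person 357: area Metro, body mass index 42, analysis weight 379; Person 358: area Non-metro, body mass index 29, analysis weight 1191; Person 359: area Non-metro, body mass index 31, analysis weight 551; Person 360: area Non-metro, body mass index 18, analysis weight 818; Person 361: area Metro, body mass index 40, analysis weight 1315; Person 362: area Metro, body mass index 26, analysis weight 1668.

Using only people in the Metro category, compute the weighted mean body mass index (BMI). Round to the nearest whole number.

33

Metro rows: 351, 352, 353, 355, 357, 361, 362
Weighted sum = 42×932 + 26×652 + 23×945 + 36×1281 + 42×379 + 40×1315 + 26×1668
  = 39144 + 16952 + 21735 + 46116 + 15918 + 52600 + 43368 = 235833
Sum of weights = 932 + 652 + 945 + 1281 + 379 + 1315 + 1668 = 7172
Weighted mean = 235833 / 7172 = 32.88246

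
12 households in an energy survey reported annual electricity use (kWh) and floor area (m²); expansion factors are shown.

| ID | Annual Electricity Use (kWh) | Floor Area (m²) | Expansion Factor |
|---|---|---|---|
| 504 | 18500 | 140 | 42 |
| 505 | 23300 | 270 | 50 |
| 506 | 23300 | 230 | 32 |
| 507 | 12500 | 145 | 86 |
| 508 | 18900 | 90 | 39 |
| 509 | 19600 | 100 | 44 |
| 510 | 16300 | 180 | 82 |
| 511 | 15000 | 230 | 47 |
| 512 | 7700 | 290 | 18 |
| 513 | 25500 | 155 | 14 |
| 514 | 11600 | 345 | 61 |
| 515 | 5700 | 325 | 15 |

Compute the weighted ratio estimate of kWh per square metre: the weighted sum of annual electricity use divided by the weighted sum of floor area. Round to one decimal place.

Σ wᵢ·y = 18500×42 + 23300×50 + 23300×32 + 12500×86 + 18900×39 + 19600×44 + 16300×82 + 15000×47 + 7700×18 + 25500×14 + 11600×61 + 5700×15
  = 777000 + 1165000 + 745600 + 1075000 + 737100 + 862400 + 1336600 + 705000 + 138600 + 357000 + 707600 + 85500 = 8692400
Σ wᵢ·x = 140×42 + 270×50 + 230×32 + 145×86 + 90×39 + 100×44 + 180×82 + 230×47 + 290×18 + 155×14 + 345×61 + 325×15
  = 5880 + 13500 + 7360 + 12470 + 3510 + 4400 + 14760 + 10810 + 5220 + 2170 + 21045 + 4875 = 106000
Ratio = 8692400 / 106000 = 82.003774

82.0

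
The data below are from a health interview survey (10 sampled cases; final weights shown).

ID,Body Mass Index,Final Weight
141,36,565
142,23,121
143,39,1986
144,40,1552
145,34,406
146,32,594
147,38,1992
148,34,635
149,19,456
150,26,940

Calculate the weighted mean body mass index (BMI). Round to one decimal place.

Weighted sum = 36×565 + 23×121 + 39×1986 + 40×1552 + 34×406 + 32×594 + 38×1992 + 34×635 + 19×456 + 26×940
  = 20340 + 2783 + 77454 + 62080 + 13804 + 19008 + 75696 + 21590 + 8664 + 24440 = 325859
Sum of weights = 9247
Weighted mean = 325859 / 9247 = 35.239429

35.2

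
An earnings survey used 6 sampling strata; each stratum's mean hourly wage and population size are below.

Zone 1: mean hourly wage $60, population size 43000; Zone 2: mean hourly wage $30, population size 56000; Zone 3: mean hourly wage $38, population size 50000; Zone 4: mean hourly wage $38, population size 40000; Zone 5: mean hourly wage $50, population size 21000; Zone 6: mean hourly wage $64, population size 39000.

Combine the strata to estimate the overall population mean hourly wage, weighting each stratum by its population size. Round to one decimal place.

Σ Nₕ·x̄ₕ = 60×43000 + 30×56000 + 38×50000 + 38×40000 + 50×21000 + 64×39000
  = 2580000 + 1680000 + 1900000 + 1520000 + 1050000 + 2496000 = 11226000
Σ Nₕ = 249000
Overall mean = 11226000 / 249000 = 45.084337

45.1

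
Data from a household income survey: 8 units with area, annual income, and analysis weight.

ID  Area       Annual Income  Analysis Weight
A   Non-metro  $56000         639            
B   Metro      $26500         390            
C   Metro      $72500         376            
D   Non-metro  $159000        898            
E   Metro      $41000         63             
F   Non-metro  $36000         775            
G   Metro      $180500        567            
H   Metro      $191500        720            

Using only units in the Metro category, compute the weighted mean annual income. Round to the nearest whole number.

132515

Metro rows: B, C, E, G, H
Weighted sum = 26500×390 + 72500×376 + 41000×63 + 180500×567 + 191500×720
  = 280401500
Sum of weights = 390 + 376 + 63 + 567 + 720 = 2116
Weighted mean = 280401500 / 2116 = 132514.89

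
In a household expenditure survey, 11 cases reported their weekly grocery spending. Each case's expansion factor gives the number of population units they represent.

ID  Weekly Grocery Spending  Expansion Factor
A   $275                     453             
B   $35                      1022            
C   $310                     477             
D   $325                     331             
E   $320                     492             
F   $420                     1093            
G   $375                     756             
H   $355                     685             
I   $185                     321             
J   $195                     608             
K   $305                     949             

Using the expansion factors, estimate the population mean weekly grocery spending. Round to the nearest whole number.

282

Weighted sum = 2026355
Sum of weights = 453 + 1022 + 477 + 331 + 492 + 1093 + 756 + 685 + 321 + 608 + 949 = 7187
Weighted mean = 2026355 / 7187 = 281.94727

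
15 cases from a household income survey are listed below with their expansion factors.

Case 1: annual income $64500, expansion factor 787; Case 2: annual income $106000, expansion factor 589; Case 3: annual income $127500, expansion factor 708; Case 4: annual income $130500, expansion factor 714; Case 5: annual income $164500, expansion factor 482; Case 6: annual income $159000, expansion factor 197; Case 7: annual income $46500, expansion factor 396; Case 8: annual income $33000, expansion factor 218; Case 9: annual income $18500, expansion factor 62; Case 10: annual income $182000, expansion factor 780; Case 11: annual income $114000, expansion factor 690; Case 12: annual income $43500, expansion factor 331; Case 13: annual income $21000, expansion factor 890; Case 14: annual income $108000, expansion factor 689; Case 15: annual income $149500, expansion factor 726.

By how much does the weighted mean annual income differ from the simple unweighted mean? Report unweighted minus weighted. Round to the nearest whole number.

-7554

Unweighted sum = 1468000
Unweighted mean = 1468000 / 15 = 97866.667
Weighted sum = 870667000
Sum of weights = 8259
Weighted mean = 870667000 / 8259 = 105420.39
Difference (unweighted minus weighted) = -7553.7232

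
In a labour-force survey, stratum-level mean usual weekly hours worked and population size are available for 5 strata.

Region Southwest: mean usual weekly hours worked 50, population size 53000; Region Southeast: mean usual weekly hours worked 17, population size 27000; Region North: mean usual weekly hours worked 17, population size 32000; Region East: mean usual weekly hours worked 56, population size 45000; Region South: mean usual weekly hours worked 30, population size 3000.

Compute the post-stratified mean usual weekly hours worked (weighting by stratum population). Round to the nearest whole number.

39

Σ Nₕ·x̄ₕ = 50×53000 + 17×27000 + 17×32000 + 56×45000 + 30×3000
  = 2650000 + 459000 + 544000 + 2520000 + 90000 = 6263000
Σ Nₕ = 53000 + 27000 + 32000 + 45000 + 3000 = 160000
Overall mean = 6263000 / 160000 = 39.14375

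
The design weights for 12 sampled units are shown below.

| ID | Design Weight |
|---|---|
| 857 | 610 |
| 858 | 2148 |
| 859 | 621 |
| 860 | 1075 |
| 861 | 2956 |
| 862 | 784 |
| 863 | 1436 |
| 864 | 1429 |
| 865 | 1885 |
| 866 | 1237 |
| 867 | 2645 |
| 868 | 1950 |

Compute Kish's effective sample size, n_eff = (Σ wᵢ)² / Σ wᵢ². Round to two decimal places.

Σ wᵢ = 610 + 2148 + 621 + 1075 + 2956 + 784 + 1436 + 1429 + 1885 + 1237 + 2645 + 1950 = 18776
Σ wᵢ² = 35865918
n_eff = 18776² / 35865918 = 352538176 / 35865918 = 9.8293365

9.83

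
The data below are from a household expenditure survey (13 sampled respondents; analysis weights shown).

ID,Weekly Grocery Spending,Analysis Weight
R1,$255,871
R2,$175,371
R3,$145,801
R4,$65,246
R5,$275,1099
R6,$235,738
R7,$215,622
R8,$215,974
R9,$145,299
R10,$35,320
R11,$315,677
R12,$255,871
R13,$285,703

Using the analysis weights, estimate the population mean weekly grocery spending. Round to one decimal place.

224.4

Weighted sum = 1928230
Sum of weights = 8592
Weighted mean = 1928230 / 8592 = 224.42155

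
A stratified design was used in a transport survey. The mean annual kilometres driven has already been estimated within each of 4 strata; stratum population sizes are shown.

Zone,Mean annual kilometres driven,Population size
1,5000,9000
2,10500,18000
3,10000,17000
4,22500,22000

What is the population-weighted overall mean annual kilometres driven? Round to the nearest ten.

Σ Nₕ·x̄ₕ = 5000×9000 + 10500×18000 + 10000×17000 + 22500×22000
  = 45000000 + 189000000 + 170000000 + 495000000 = 899000000
Σ Nₕ = 66000
Overall mean = 899000000 / 66000 = 13621.212

13620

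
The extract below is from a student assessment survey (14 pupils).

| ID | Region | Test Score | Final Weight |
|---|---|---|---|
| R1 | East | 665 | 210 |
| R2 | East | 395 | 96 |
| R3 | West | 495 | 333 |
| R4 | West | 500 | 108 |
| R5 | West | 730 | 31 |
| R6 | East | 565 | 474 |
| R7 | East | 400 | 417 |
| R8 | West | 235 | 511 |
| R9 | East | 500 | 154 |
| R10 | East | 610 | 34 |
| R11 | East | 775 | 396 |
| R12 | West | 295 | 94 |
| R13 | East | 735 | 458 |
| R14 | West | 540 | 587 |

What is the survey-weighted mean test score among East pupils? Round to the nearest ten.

600

East rows: R1, R2, R6, R7, R9, R10, R11, R13
Weighted sum = 665×210 + 395×96 + 565×474 + 400×417 + 500×154 + 610×34 + 775×396 + 735×458
  = 1353450
Sum of weights = 210 + 96 + 474 + 417 + 154 + 34 + 396 + 458 = 2239
Weighted mean = 1353450 / 2239 = 604.48861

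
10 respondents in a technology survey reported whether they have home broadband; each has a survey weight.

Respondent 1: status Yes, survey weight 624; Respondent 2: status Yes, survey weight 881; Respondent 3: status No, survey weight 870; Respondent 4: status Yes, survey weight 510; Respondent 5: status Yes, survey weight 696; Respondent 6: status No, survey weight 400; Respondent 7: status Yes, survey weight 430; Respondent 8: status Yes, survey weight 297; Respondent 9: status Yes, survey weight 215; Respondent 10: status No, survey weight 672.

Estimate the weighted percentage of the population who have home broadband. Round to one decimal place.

65.3

Sum of weights for 'Yes' = 624 + 881 + 510 + 696 + 430 + 297 + 215 = 3653
Total weight = 624 + 881 + 870 + 510 + 696 + 400 + 430 + 297 + 215 + 672 = 5595
Weighted proportion = 3653 / 5595 = 0.65290438 → 65.290438%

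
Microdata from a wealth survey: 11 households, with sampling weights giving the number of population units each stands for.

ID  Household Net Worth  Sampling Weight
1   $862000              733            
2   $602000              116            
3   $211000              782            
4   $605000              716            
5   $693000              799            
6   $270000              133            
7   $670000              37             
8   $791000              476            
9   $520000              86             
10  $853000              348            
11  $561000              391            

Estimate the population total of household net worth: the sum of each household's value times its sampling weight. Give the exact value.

2851698000

Weighted total = 862000×733 + 602000×116 + 211000×782 + 605000×716 + 693000×799 + 270000×133 + 670000×37 + 791000×476 + 520000×86 + 853000×348 + 561000×391
  = 631846000 + 69832000 + 165002000 + 433180000 + 553707000 + 35910000 + 24790000 + 376516000 + 44720000 + 296844000 + 219351000 = 2851698000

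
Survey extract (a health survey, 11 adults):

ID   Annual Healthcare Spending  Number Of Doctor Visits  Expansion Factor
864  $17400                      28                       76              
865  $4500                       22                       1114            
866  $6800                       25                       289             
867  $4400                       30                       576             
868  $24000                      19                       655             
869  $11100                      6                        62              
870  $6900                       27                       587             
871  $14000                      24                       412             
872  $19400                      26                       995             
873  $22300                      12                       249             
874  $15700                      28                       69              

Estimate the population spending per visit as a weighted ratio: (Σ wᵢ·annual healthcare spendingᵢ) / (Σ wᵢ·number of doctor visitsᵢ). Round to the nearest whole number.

Σ wᵢ·y = 17400×76 + 4500×1114 + 6800×289 + 4400×576 + 24000×655 + 11100×62 + 6900×587 + 14000×412 + 19400×995 + 22300×249 + 15700×69
  = 63000500
Σ wᵢ·x = 28×76 + 22×1114 + 25×289 + 30×576 + 19×655 + 6×62 + 27×587 + 24×412 + 26×995 + 12×249 + 28×69
  = 2128 + 24508 + 7225 + 17280 + 12445 + 372 + 15849 + 9888 + 25870 + 2988 + 1932 = 120485
Ratio = 63000500 / 120485 = 522.89082

523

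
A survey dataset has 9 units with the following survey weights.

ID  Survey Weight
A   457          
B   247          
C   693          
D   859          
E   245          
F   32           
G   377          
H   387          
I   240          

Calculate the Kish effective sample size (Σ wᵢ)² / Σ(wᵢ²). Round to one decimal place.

6.6

Σ wᵢ = 457 + 247 + 693 + 859 + 245 + 32 + 377 + 387 + 240 = 3537
Σ wᵢ² = 208849 + 61009 + 480249 + 737881 + 60025 + 1024 + 142129 + 149769 + 57600 = 1898535
n_eff = 3537² / 1898535 = 12510369 / 1898535 = 6.5894856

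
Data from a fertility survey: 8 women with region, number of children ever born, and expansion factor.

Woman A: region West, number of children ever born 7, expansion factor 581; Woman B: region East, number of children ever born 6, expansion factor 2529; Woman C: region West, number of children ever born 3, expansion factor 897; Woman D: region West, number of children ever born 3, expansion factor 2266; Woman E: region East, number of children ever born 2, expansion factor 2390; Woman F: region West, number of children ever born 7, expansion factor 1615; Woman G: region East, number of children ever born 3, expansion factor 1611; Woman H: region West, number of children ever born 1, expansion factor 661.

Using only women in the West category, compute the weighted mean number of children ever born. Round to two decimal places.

4.24

West rows: A, C, D, F, H
Weighted sum = 7×581 + 3×897 + 3×2266 + 7×1615 + 1×661
  = 4067 + 2691 + 6798 + 11305 + 661 = 25522
Sum of weights = 6020
Weighted mean = 25522 / 6020 = 4.2395349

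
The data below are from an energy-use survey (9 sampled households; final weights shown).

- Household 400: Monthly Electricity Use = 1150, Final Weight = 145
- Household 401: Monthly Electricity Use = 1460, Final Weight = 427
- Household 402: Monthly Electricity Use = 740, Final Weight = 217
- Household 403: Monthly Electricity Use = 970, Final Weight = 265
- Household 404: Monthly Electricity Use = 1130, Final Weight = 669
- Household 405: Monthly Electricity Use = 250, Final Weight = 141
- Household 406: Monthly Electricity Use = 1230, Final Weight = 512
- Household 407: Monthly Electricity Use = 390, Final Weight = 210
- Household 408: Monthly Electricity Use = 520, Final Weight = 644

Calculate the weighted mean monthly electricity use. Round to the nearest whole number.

943

Weighted sum = 1150×145 + 1460×427 + 740×217 + 970×265 + 1130×669 + 250×141 + 1230×512 + 390×210 + 520×644
  = 166750 + 623420 + 160580 + 257050 + 755970 + 35250 + 629760 + 81900 + 334880 = 3045560
Sum of weights = 145 + 427 + 217 + 265 + 669 + 141 + 512 + 210 + 644 = 3230
Weighted mean = 3045560 / 3230 = 942.89783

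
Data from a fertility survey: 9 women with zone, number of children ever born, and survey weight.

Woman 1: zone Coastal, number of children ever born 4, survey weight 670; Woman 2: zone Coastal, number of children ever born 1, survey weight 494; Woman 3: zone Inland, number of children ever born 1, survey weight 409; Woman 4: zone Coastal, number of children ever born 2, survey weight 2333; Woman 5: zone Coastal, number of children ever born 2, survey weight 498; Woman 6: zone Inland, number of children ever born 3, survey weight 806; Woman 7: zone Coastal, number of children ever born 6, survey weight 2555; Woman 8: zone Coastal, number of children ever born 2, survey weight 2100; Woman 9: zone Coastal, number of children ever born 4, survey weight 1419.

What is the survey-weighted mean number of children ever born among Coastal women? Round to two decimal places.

Coastal rows: 1, 2, 4, 5, 7, 8, 9
Weighted sum = 4×670 + 1×494 + 2×2333 + 2×498 + 6×2555 + 2×2100 + 4×1419
  = 2680 + 494 + 4666 + 996 + 15330 + 4200 + 5676 = 34042
Sum of weights = 670 + 494 + 2333 + 498 + 2555 + 2100 + 1419 = 10069
Weighted mean = 34042 / 10069 = 3.380872

3.38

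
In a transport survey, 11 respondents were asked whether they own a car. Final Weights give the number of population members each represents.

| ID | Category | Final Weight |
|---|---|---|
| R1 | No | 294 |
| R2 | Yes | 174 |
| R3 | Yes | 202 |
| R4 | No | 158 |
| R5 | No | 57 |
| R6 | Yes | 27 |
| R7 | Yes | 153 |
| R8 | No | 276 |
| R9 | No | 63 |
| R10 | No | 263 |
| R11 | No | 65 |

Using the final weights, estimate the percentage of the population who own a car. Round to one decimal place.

Sum of weights for 'Yes' = 174 + 202 + 27 + 153 = 556
Total weight = 294 + 174 + 202 + 158 + 57 + 27 + 153 + 276 + 63 + 263 + 65 = 1732
Weighted proportion = 556 / 1732 = 0.32101617 → 32.101617%

32.1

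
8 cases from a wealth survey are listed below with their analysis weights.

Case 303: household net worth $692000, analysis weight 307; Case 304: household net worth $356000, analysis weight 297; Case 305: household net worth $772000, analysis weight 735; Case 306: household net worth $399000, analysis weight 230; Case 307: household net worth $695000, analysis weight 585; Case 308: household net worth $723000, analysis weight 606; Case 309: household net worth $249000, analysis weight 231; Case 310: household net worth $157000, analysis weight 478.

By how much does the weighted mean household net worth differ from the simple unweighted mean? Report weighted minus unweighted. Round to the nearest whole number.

58085

Unweighted sum = 692000 + 356000 + 772000 + 399000 + 695000 + 723000 + 249000 + 157000 = 4043000
Unweighted mean = 4043000 / 8 = 505375
Weighted sum = 1954644000
Sum of weights = 307 + 297 + 735 + 230 + 585 + 606 + 231 + 478 = 3469
Weighted mean = 1954644000 / 3469 = 563460.36
Difference (weighted minus unweighted) = 58085.363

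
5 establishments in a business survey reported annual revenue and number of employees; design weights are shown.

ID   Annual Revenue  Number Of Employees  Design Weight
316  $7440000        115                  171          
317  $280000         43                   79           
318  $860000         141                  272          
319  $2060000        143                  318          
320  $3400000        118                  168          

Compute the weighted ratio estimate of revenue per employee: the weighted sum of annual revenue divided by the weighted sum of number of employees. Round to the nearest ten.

Σ wᵢ·y = 7440000×171 + 280000×79 + 860000×272 + 2060000×318 + 3400000×168
  = 1272240000 + 22120000 + 233920000 + 655080000 + 571200000 = 2754560000
Σ wᵢ·x = 115×171 + 43×79 + 141×272 + 143×318 + 118×168
  = 19665 + 3397 + 38352 + 45474 + 19824 = 126712
Ratio = 2754560000 / 126712 = 21738.746

21740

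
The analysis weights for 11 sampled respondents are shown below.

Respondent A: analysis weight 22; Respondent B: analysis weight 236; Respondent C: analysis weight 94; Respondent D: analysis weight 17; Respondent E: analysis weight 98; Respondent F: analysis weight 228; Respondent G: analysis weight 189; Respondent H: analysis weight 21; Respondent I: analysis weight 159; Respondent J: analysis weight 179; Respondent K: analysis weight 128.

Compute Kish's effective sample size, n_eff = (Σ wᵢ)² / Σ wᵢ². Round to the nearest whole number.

Σ wᵢ = 1371
Σ wᵢ² = 236761
n_eff = 1371² / 236761 = 1879641 / 236761 = 7.9389807

8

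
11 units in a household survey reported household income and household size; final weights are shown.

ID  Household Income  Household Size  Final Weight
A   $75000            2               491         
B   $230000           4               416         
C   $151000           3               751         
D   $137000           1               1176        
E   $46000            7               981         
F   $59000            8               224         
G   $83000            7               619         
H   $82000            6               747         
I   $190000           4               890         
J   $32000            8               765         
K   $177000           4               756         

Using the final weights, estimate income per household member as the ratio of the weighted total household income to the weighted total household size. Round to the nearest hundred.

Σ wᵢ·y = 905383000
Σ wᵢ·x = 36253
Ratio = 905383000 / 36253 = 24974.016

25000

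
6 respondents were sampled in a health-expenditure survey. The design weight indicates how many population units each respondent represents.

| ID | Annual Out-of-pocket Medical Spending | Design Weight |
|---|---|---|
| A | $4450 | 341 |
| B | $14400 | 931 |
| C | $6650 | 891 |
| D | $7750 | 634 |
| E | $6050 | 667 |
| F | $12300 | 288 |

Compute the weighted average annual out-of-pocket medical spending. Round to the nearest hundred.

Weighted sum = 4450×341 + 14400×931 + 6650×891 + 7750×634 + 6050×667 + 12300×288
  = 1517450 + 13406400 + 5925150 + 4913500 + 4035350 + 3542400 = 33340250
Sum of weights = 341 + 931 + 891 + 634 + 667 + 288 = 3752
Weighted mean = 33340250 / 3752 = 8885.9941

8900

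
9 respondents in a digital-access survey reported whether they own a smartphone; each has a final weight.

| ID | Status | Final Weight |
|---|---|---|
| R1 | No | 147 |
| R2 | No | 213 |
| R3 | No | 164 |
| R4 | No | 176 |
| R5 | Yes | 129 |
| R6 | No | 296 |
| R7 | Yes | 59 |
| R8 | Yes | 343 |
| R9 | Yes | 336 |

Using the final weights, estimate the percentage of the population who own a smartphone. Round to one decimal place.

46.5

Sum of weights for 'Yes' = 129 + 59 + 343 + 336 = 867
Total weight = 147 + 213 + 164 + 176 + 129 + 296 + 59 + 343 + 336 = 1863
Weighted proportion = 867 / 1863 = 0.46537842 → 46.537842%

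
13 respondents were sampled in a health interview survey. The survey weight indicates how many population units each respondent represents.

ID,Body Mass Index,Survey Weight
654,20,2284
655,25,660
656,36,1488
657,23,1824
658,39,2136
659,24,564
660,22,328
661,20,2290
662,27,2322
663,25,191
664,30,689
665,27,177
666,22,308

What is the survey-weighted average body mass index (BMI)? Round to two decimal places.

Weighted sum = 407250
Sum of weights = 15261
Weighted mean = 407250 / 15261 = 26.685669

26.69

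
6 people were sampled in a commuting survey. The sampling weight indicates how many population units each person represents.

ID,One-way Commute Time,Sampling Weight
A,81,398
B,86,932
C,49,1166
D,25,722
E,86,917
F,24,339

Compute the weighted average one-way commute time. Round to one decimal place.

61.4

Weighted sum = 274572
Sum of weights = 4474
Weighted mean = 274572 / 4474 = 61.370586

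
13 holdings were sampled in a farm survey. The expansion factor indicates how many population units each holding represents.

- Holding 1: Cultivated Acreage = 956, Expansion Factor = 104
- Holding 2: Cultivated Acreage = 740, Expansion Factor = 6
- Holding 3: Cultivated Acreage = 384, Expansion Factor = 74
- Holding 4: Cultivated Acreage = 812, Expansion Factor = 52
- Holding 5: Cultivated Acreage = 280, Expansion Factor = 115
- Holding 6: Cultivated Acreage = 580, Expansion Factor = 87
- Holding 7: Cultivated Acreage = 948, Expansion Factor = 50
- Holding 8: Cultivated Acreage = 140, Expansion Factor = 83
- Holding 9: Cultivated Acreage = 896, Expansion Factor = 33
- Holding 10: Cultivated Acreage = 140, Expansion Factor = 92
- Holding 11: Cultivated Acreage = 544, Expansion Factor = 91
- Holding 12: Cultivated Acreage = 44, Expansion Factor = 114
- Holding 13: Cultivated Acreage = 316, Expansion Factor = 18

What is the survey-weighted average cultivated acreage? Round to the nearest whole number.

Weighted sum = 418840
Sum of weights = 919
Weighted mean = 418840 / 919 = 455.75626

456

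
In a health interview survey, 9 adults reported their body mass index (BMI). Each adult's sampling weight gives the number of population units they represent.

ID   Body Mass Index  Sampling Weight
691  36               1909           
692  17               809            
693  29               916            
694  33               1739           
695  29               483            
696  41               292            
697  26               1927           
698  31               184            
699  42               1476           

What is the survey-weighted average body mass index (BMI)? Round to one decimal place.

Weighted sum = 36×1909 + 17×809 + 29×916 + 33×1739 + 29×483 + 41×292 + 26×1927 + 31×184 + 42×1476
  = 68724 + 13753 + 26564 + 57387 + 14007 + 11972 + 50102 + 5704 + 61992 = 310205
Sum of weights = 9735
Weighted mean = 310205 / 9735 = 31.86492

31.9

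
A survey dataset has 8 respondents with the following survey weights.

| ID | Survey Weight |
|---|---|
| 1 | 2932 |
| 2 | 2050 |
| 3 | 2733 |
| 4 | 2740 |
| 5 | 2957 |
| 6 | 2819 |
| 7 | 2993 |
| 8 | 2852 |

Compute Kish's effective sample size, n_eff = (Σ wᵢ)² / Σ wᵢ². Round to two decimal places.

Σ wᵢ = 2932 + 2050 + 2733 + 2740 + 2957 + 2819 + 2993 + 2852 = 22076
Σ wᵢ² = 8596624 + 4202500 + 7469289 + 7507600 + 8743849 + 7946761 + 8958049 + 8133904 = 61558576
n_eff = 22076² / 61558576 = 487349776 / 61558576 = 7.9168462

7.92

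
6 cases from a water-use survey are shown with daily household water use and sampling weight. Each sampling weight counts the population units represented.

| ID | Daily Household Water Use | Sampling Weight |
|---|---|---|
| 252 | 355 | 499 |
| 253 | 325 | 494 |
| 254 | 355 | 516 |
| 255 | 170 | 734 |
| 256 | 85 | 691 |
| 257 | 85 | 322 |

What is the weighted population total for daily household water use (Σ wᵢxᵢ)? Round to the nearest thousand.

Weighted total = 355×499 + 325×494 + 355×516 + 170×734 + 85×691 + 85×322
  = 177145 + 160550 + 183180 + 124780 + 58735 + 27370 = 731760

732000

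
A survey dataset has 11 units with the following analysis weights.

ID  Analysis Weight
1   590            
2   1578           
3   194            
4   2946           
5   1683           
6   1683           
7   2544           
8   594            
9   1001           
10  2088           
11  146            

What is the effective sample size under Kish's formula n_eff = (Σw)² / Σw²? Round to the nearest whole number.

8

Σ wᵢ = 590 + 1578 + 194 + 2946 + 1683 + 1683 + 2544 + 594 + 1001 + 2088 + 146 = 15047
Σ wᵢ² = 29427547
n_eff = 15047² / 29427547 = 226412209 / 29427547 = 7.6938866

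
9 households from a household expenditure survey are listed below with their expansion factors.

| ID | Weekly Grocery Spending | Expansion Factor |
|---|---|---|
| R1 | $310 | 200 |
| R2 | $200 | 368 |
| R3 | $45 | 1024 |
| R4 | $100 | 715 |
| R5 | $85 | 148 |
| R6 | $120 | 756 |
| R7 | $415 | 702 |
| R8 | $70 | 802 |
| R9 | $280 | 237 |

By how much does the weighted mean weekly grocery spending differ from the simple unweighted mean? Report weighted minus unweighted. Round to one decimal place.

Unweighted sum = 310 + 200 + 45 + 100 + 85 + 120 + 415 + 70 + 280 = 1625
Unweighted mean = 1625 / 9 = 180.55556
Weighted sum = 310×200 + 200×368 + 45×1024 + 100×715 + 85×148 + 120×756 + 415×702 + 70×802 + 280×237
  = 62000 + 73600 + 46080 + 71500 + 12580 + 90720 + 291330 + 56140 + 66360 = 770310
Sum of weights = 200 + 368 + 1024 + 715 + 148 + 756 + 702 + 802 + 237 = 4952
Weighted mean = 770310 / 4952 = 155.55533
Difference (weighted minus unweighted) = -25.000224

-25.0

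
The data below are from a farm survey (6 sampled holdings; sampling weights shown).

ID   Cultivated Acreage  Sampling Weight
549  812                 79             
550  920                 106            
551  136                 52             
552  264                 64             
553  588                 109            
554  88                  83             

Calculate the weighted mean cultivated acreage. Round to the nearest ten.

520

Weighted sum = 257032
Sum of weights = 493
Weighted mean = 257032 / 493 = 521.36308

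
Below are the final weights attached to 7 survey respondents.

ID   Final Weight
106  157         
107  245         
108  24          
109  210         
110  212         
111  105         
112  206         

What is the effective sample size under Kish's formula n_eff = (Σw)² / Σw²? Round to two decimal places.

Σ wᵢ = 157 + 245 + 24 + 210 + 212 + 105 + 206 = 1159
Σ wᵢ² = 24649 + 60025 + 576 + 44100 + 44944 + 11025 + 42436 = 227755
n_eff = 1159² / 227755 = 1343281 / 227755 = 5.897921

5.90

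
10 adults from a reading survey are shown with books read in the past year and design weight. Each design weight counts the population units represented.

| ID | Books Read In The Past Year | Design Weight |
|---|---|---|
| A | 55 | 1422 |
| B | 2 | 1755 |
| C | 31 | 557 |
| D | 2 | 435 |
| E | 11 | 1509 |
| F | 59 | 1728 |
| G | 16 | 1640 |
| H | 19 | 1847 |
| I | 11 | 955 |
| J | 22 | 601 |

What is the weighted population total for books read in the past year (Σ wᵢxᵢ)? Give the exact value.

303468

Weighted total = 55×1422 + 2×1755 + 31×557 + 2×435 + 11×1509 + 59×1728 + 16×1640 + 19×1847 + 11×955 + 22×601
  = 78210 + 3510 + 17267 + 870 + 16599 + 101952 + 26240 + 35093 + 10505 + 13222 = 303468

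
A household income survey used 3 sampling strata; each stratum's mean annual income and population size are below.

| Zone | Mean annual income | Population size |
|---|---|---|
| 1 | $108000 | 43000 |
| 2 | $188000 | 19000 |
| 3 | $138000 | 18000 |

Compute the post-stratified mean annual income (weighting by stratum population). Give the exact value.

133750

Σ Nₕ·x̄ₕ = 108000×43000 + 188000×19000 + 138000×18000
  = 10700000000
Σ Nₕ = 43000 + 19000 + 18000 = 80000
Overall mean = 10700000000 / 80000 = 133750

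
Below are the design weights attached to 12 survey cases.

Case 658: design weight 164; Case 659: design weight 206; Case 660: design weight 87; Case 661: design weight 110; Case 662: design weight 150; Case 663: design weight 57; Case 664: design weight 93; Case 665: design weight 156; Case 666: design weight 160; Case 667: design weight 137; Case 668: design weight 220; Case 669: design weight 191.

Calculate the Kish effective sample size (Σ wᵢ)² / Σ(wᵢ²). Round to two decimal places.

10.82

Σ wᵢ = 164 + 206 + 87 + 110 + 150 + 57 + 93 + 156 + 160 + 137 + 220 + 191 = 1731
Σ wᵢ² = 276985
n_eff = 1731² / 276985 = 2996361 / 276985 = 10.817774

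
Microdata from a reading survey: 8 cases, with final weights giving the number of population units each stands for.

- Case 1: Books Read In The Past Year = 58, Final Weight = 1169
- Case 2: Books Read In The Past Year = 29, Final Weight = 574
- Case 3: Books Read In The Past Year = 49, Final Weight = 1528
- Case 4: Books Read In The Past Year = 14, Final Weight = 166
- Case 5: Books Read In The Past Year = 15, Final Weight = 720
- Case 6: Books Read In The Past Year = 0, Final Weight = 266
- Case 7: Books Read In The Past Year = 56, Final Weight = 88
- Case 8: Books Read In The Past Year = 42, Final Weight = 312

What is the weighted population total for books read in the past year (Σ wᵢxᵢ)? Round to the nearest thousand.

190000

Weighted total = 58×1169 + 29×574 + 49×1528 + 14×166 + 15×720 + 0×266 + 56×88 + 42×312
  = 67802 + 16646 + 74872 + 2324 + 10800 + 0 + 4928 + 13104 = 190476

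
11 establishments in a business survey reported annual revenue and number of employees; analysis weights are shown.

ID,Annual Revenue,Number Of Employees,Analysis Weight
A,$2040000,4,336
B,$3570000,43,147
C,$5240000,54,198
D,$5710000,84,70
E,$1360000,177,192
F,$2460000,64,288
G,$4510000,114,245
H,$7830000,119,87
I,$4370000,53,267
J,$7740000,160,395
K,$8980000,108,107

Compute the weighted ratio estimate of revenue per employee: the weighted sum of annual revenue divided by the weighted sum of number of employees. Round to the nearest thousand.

52000

Σ wᵢ·y = 2040000×336 + 3570000×147 + 5240000×198 + 5710000×70 + 1360000×192 + 2460000×288 + 4510000×245 + 7830000×87 + 4370000×267 + 7740000×395 + 8980000×107
  = 685440000 + 524790000 + 1037520000 + 399700000 + 261120000 + 708480000 + 1104950000 + 681210000 + 1166790000 + 3057300000 + 960860000 = 10588160000
Σ wᵢ·x = 4×336 + 43×147 + 54×198 + 84×70 + 177×192 + 64×288 + 114×245 + 119×87 + 53×267 + 160×395 + 108×107
  = 1344 + 6321 + 10692 + 5880 + 33984 + 18432 + 27930 + 10353 + 14151 + 63200 + 11556 = 203843
Ratio = 10588160000 / 203843 = 51942.721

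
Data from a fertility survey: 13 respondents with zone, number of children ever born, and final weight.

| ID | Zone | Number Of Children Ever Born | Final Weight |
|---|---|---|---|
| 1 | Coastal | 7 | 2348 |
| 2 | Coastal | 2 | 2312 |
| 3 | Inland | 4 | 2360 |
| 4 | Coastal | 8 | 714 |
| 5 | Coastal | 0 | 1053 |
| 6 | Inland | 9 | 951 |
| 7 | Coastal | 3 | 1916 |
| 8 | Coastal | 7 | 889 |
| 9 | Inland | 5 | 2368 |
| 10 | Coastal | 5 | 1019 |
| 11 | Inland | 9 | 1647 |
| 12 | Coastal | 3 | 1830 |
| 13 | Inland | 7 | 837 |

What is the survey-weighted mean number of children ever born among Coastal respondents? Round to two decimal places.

Coastal rows: 1, 2, 4, 5, 7, 8, 10, 12
Weighted sum = 7×2348 + 2×2312 + 8×714 + 0×1053 + 3×1916 + 7×889 + 5×1019 + 3×1830
  = 49328
Sum of weights = 2348 + 2312 + 714 + 1053 + 1916 + 889 + 1019 + 1830 = 12081
Weighted mean = 49328 / 12081 = 4.0831057

4.08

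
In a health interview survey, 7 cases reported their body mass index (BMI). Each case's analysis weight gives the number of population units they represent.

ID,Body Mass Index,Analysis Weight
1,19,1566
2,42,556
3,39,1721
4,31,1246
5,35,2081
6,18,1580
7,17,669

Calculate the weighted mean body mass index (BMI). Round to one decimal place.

Weighted sum = 19×1566 + 42×556 + 39×1721 + 31×1246 + 35×2081 + 18×1580 + 17×669
  = 271499
Sum of weights = 1566 + 556 + 1721 + 1246 + 2081 + 1580 + 669 = 9419
Weighted mean = 271499 / 9419 = 28.82461

28.8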